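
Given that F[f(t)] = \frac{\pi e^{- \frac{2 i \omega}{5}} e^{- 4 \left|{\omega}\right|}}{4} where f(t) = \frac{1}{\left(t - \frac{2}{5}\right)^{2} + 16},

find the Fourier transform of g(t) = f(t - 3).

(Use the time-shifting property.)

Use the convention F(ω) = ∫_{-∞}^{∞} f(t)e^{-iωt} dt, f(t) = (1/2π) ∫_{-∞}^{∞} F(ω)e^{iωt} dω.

F[g](ω) = \frac{\pi e^{- \frac{17 i \omega}{5} - 4 \left|{\omega}\right|}}{4}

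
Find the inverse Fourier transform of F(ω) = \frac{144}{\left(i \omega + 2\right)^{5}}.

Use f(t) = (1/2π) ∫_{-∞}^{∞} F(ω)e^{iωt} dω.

f(t) = 6 t^{4} e^{- 2 t} u\left(t\right)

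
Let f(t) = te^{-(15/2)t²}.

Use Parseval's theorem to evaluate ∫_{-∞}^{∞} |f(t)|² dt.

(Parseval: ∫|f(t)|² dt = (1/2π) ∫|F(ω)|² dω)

∫|f(t)|² dt = \frac{\sqrt{15} \sqrt{\pi}}{450}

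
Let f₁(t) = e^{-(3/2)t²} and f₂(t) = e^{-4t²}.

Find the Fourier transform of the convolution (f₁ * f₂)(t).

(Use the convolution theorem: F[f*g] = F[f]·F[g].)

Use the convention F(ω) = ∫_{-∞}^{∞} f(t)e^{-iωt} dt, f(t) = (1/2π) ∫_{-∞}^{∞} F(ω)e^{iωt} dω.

F[f₁*f₂](ω) = \frac{\sqrt{6} \pi e^{- \frac{11 \omega^{2}}{48}}}{6}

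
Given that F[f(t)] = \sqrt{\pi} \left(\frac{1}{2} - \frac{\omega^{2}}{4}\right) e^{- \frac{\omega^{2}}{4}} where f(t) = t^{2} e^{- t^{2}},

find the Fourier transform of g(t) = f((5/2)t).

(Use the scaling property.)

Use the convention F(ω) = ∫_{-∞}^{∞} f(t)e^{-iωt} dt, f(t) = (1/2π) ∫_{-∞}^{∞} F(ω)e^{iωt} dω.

F[g](ω) = \frac{\sqrt{\pi} \left(25 - 2 \omega^{2}\right) e^{- \frac{\omega^{2}}{25}}}{125}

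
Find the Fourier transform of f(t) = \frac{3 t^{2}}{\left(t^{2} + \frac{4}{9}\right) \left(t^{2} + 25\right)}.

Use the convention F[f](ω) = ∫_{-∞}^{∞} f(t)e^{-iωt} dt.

F(ω) = \frac{135 \pi e^{- 5 \left|{\omega}\right|}}{221} - \frac{18 \pi e^{- \frac{2 \left|{\omega}\right|}{3}}}{221}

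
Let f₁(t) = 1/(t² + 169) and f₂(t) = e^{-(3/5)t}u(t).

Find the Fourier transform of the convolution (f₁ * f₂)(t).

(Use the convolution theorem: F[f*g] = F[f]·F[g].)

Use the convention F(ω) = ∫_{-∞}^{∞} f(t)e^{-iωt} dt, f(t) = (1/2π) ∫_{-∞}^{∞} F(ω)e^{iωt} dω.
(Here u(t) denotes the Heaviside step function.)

F[f₁*f₂](ω) = \frac{5 \pi e^{- 13 \left|{\omega}\right|}}{13 \left(5 i \omega + 3\right)}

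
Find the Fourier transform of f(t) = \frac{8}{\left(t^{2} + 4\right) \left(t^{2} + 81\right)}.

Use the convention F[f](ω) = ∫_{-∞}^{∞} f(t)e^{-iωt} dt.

F(ω) = \frac{4 \pi \left(9 e^{7 \left|{\omega}\right|} - 2\right) e^{- 9 \left|{\omega}\right|}}{693}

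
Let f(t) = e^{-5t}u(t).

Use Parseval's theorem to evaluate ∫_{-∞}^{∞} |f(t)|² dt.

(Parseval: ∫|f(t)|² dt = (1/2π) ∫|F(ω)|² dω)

∫|f(t)|² dt = \frac{1}{10}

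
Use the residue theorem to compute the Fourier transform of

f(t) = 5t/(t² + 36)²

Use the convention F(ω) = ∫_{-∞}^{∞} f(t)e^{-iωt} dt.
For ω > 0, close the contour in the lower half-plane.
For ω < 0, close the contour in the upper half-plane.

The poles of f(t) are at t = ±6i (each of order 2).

Let g(z) = f(z)e^{-iωz}; for large |z| the factor e^{-iωz} decays in the lower half-plane when ω > 0 and in the upper half-plane when ω < 0.

Case ω > 0 (lower half-plane, clockwise contour ⇒ F(ω) = -2πi·ΣRes):
  Res_{z = - 6 i} g(z) = \frac{5 \omega e^{- 6 \omega}}{24} (pole of order 2)
  F(ω) = -2πi·ΣRes = - \frac{5 i \pi \omega e^{- 6 \omega}}{12}

Case ω < 0 (upper half-plane, counterclockwise contour ⇒ F(ω) = +2πi·ΣRes):
  Res_{z = 6 i} g(z) = - \frac{5 \omega e^{6 \omega}}{24} (pole of order 2)
  F(ω) = 2πi·ΣRes = - \frac{5 i \pi \omega e^{6 \omega}}{12}

Both cases combine into a single formula in |ω|:

F(ω) = - \frac{5 i \pi \omega e^{- 6 \left|{\omega}\right|}}{12}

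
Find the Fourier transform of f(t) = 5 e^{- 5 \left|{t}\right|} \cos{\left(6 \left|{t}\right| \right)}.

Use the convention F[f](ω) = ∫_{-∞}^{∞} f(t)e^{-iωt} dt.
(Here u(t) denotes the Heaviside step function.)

F(ω) = \frac{50 \left(\omega^{2} + 61\right)}{\omega^{4} - 22 \omega^{2} + 3721}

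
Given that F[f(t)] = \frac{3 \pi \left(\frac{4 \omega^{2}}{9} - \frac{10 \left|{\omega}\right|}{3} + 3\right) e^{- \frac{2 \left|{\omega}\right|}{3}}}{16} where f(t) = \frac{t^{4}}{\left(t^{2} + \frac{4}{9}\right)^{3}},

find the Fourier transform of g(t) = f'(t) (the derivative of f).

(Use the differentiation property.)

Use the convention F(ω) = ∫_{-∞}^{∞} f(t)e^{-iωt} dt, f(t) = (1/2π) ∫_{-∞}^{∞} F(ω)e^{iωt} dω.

F[g](ω) = \frac{i \pi \omega \left(4 \omega^{2} - 30 \left|{\omega}\right| + 27\right) e^{- \frac{2 \left|{\omega}\right|}{3}}}{48}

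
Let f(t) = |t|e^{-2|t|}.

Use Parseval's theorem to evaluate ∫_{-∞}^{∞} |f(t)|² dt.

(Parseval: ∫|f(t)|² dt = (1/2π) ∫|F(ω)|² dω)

∫|f(t)|² dt = \frac{1}{16}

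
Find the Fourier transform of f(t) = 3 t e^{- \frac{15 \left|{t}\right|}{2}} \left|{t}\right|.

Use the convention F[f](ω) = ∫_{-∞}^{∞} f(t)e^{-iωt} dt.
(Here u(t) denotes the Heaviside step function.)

F(ω) = \frac{192 i \omega \left(4 \omega^{2} - 675\right)}{\left(4 \omega^{2} + 225\right)^{3}}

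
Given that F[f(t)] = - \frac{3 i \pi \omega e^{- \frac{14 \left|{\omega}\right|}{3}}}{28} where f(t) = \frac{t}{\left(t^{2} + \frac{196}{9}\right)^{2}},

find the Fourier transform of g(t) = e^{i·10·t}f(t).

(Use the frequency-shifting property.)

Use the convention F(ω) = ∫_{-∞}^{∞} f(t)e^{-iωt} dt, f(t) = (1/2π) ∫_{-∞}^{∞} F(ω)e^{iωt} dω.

F[g](ω) = \frac{3 i \pi \left(10 - \omega\right) e^{- \frac{14 \left|{\omega - 10}\right|}{3}}}{28}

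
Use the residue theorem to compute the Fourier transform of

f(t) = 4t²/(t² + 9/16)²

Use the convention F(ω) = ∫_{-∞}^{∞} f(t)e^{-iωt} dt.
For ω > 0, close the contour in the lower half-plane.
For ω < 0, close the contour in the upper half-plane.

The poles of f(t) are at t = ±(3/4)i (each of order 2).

Let g(z) = f(z)e^{-iωz}; for large |z| the factor e^{-iωz} decays in the lower half-plane when ω > 0 and in the upper half-plane when ω < 0.

Case ω > 0 (lower half-plane, clockwise contour ⇒ F(ω) = -2πi·ΣRes):
  Res_{z = - \frac{3 i}{4}} g(z) = i \left(\frac{4}{3} - \omega\right) e^{- \frac{3 \omega}{4}} (pole of order 2)
  F(ω) = -2πi·ΣRes = \frac{2 \pi \left(4 - 3 \omega\right) e^{- \frac{3 \omega}{4}}}{3}

Case ω < 0 (upper half-plane, counterclockwise contour ⇒ F(ω) = +2πi·ΣRes):
  Res_{z = \frac{3 i}{4}} g(z) = i \left(- \omega - \frac{4}{3}\right) e^{\frac{3 \omega}{4}} (pole of order 2)
  F(ω) = 2πi·ΣRes = \frac{2 \pi \left(3 \omega + 4\right) e^{\frac{3 \omega}{4}}}{3}

Both cases combine into a single formula in |ω|:

F(ω) = \frac{2 \pi \left(4 - 3 \left|{\omega}\right|\right) e^{- \frac{3 \left|{\omega}\right|}{4}}}{3}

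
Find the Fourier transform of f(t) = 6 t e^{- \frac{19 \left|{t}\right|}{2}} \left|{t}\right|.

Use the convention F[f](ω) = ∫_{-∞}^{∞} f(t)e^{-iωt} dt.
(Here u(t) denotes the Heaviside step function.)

F(ω) = \frac{384 i \omega \left(4 \omega^{2} - 1083\right)}{\left(4 \omega^{2} + 361\right)^{3}}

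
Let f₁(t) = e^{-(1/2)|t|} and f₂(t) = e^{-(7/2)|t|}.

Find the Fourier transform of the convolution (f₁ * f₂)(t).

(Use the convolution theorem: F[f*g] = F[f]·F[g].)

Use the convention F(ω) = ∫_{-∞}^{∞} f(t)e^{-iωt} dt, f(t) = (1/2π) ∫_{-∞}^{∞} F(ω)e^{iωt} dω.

F[f₁*f₂](ω) = \frac{112}{16 \omega^{4} + 200 \omega^{2} + 49}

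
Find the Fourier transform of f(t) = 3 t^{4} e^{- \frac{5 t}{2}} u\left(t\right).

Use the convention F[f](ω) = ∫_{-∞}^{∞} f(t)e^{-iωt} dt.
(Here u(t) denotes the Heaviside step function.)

F(ω) = \frac{2304}{\left(2 i \omega + 5\right)^{5}}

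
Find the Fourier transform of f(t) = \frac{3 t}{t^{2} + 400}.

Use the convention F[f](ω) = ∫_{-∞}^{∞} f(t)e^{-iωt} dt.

F(ω) = - 3 i \pi e^{- 20 \left|{\omega}\right|} \operatorname{sign}{\left(\omega \right)}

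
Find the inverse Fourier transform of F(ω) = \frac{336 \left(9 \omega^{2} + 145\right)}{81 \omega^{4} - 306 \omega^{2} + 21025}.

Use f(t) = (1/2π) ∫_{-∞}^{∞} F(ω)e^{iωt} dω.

f(t) = 7 e^{- \frac{8 \left|{t}\right|}{3}} \cos{\left(3 \left|{t}\right| \right)}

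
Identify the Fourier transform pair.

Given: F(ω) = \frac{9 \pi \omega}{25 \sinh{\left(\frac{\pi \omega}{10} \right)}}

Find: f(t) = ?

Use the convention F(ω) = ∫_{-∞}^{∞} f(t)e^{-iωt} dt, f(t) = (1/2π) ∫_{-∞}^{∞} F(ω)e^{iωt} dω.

f(t) = \frac{9}{\cosh^{2}{\left(5 t \right)}}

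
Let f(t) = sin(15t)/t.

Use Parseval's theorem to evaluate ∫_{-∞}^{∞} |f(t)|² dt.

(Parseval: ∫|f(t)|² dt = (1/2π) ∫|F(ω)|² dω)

∫|f(t)|² dt = 15 \pi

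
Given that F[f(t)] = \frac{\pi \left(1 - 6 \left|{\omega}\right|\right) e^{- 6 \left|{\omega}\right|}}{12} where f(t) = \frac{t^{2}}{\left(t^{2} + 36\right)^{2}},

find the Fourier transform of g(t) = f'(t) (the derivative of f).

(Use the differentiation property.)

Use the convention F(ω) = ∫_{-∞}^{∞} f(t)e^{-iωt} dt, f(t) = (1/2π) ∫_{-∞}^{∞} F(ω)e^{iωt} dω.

F[g](ω) = \frac{i \pi \omega \left(1 - 6 \left|{\omega}\right|\right) e^{- 6 \left|{\omega}\right|}}{12}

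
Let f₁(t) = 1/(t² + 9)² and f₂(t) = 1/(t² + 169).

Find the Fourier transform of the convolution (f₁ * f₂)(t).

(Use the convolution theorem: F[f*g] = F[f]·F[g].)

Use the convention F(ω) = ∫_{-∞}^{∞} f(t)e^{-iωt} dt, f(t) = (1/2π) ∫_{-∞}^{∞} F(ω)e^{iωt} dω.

F[f₁*f₂](ω) = \frac{\pi^{2} \left(3 \left|{\omega}\right| + 1\right) e^{- 16 \left|{\omega}\right|}}{702}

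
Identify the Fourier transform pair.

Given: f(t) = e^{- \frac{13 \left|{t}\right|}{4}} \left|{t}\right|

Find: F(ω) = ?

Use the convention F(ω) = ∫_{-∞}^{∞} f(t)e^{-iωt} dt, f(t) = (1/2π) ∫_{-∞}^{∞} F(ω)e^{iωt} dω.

F(ω) = \frac{32 \left(169 - 16 \omega^{2}\right)}{\left(16 \omega^{2} + 169\right)^{2}}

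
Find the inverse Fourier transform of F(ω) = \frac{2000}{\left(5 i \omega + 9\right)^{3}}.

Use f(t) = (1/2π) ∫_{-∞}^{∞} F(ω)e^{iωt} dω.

f(t) = 8 t^{2} e^{- \frac{9 t}{5}} u\left(t\right)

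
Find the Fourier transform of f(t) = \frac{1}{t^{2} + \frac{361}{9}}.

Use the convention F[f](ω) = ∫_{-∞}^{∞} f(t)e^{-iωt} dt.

F(ω) = \frac{3 \pi e^{- \frac{19 \left|{\omega}\right|}{3}}}{19}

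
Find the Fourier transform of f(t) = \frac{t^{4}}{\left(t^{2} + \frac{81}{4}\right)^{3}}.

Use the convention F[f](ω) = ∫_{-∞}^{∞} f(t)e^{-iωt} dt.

F(ω) = \frac{\pi \left(27 \omega^{2} - 30 \left|{\omega}\right| + 4\right) e^{- \frac{9 \left|{\omega}\right|}{2}}}{48}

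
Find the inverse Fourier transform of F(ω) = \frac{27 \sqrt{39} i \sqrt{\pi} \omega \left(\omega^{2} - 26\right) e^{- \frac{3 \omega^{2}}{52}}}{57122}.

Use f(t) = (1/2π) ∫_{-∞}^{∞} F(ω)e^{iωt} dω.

f(t) = 4 t^{3} e^{- \frac{13 t^{2}}{3}}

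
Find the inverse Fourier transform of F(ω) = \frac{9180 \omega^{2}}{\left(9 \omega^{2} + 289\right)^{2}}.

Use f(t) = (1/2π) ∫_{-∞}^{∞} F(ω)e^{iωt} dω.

f(t) = 5 \left(1 - \frac{17 \left|{t}\right|}{3}\right) e^{- \frac{17 \left|{t}\right|}{3}}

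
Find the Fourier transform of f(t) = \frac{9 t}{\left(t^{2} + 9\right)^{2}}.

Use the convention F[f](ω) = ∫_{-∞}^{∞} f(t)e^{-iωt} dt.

F(ω) = - \frac{3 i \pi \omega e^{- 3 \left|{\omega}\right|}}{2}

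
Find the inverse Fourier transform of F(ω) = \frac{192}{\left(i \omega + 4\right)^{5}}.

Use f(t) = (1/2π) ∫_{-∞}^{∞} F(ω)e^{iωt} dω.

f(t) = 8 t^{4} e^{- 4 t} u\left(t\right)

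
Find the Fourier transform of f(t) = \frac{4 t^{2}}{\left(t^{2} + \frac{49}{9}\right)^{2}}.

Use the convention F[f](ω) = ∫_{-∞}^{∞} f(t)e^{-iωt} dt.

F(ω) = \frac{2 \pi \left(3 - 7 \left|{\omega}\right|\right) e^{- \frac{7 \left|{\omega}\right|}{3}}}{7}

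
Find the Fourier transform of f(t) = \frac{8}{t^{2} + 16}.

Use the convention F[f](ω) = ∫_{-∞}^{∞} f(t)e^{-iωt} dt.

F(ω) = 2 \pi e^{- 4 \left|{\omega}\right|}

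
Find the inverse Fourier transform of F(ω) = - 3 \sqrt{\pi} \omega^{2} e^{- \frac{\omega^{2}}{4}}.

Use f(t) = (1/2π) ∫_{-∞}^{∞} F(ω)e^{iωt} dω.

f(t) = 3 \left(4 t^{2} - 2\right) e^{- t^{2}}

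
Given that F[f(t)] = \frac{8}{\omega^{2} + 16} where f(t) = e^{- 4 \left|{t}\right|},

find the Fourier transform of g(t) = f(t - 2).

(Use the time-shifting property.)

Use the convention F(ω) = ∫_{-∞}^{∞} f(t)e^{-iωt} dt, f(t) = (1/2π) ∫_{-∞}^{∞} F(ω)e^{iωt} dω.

F[g](ω) = \frac{8 e^{- 2 i \omega}}{\omega^{2} + 16}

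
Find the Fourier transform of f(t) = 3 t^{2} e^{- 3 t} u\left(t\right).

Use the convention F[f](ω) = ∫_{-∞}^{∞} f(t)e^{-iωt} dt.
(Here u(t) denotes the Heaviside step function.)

F(ω) = \frac{6}{\left(i \omega + 3\right)^{3}}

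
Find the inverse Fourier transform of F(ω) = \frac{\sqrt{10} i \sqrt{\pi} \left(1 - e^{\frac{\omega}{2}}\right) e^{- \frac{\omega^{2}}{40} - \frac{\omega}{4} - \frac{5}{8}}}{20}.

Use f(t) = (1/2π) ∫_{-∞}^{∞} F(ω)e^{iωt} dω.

f(t) = e^{- 10 t^{2}} \sin{\left(5 t \right)}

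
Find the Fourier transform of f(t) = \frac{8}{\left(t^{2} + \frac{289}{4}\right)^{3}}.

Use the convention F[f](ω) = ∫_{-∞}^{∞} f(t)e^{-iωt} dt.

F(ω) = \frac{8 \pi \left(289 \omega^{2} + 102 \left|{\omega}\right| + 12\right) e^{- \frac{17 \left|{\omega}\right|}{2}}}{1419857}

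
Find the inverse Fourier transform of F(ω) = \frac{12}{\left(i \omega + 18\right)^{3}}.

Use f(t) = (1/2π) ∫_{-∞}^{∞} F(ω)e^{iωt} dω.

f(t) = 6 t^{2} e^{- 18 t} u\left(t\right)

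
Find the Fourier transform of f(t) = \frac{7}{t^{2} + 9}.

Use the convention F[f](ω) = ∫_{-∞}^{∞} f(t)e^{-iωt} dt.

F(ω) = \frac{7 \pi e^{- 3 \left|{\omega}\right|}}{3}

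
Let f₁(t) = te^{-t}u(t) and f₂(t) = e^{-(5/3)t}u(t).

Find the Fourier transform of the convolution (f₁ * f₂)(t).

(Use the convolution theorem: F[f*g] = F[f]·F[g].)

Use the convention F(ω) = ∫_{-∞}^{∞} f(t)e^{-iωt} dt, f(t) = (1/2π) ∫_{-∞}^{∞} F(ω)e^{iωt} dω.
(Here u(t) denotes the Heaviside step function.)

F[f₁*f₂](ω) = \frac{3}{\left(i \omega + 1\right)^{2} \left(3 i \omega + 5\right)}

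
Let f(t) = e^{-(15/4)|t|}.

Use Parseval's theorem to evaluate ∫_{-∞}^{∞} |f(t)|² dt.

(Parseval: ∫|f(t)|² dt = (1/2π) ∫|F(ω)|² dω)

∫|f(t)|² dt = \frac{4}{15}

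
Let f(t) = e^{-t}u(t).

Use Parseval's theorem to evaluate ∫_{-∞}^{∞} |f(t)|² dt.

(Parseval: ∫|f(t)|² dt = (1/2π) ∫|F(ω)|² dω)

∫|f(t)|² dt = \frac{1}{2}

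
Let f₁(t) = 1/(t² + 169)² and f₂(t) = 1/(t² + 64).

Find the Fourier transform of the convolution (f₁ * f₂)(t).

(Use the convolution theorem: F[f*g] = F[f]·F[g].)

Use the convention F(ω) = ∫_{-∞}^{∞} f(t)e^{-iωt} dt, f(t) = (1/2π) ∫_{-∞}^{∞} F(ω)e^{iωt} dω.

F[f₁*f₂](ω) = \frac{\pi^{2} \left(13 \left|{\omega}\right| + 1\right) e^{- 21 \left|{\omega}\right|}}{35152}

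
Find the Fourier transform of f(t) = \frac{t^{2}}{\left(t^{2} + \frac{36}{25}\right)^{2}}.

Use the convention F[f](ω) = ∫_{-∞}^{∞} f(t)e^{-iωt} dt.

F(ω) = \frac{\pi \left(5 - 6 \left|{\omega}\right|\right) e^{- \frac{6 \left|{\omega}\right|}{5}}}{12}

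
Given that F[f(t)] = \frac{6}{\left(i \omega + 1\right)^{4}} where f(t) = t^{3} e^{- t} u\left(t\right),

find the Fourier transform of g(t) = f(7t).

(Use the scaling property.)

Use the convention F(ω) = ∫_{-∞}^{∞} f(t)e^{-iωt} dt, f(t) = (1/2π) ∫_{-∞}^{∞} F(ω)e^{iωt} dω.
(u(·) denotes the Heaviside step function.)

F[g](ω) = \frac{2058}{\left(i \omega + 7\right)^{4}}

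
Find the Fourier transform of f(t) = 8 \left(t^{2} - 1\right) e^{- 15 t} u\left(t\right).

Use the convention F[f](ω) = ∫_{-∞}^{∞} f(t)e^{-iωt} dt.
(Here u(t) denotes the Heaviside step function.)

F(ω) = \frac{8 \left(2 i \omega - \left(i \omega + 15\right)^{3} + 30\right)}{\left(i \omega + 15\right)^{4}}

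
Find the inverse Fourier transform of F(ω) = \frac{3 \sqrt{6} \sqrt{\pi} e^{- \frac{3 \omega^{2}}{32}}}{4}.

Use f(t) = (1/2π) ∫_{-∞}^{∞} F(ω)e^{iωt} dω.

f(t) = 3 e^{- \frac{8 t^{2}}{3}}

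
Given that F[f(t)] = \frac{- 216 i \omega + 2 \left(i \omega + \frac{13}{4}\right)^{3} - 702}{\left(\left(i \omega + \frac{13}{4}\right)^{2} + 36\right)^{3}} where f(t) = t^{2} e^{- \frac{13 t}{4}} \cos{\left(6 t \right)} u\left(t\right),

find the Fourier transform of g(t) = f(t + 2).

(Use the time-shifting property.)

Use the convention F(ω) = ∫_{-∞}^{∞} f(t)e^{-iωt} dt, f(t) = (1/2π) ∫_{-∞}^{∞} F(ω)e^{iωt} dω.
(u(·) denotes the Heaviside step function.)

F[g](ω) = \frac{128 \left(- 6912 i \omega + \left(4 i \omega + 13\right)^{3} - 22464\right) e^{2 i \omega}}{\left(\left(4 i \omega + 13\right)^{2} + 576\right)^{3}}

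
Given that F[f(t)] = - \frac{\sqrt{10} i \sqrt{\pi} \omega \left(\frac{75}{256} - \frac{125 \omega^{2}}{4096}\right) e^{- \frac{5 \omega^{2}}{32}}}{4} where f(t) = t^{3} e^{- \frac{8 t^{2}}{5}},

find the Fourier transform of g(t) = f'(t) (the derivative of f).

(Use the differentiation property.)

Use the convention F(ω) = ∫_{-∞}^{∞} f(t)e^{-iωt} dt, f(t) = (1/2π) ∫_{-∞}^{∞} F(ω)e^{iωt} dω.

F[g](ω) = \frac{25 \sqrt{10} \sqrt{\pi} \omega^{2} \left(48 - 5 \omega^{2}\right) e^{- \frac{5 \omega^{2}}{32}}}{16384}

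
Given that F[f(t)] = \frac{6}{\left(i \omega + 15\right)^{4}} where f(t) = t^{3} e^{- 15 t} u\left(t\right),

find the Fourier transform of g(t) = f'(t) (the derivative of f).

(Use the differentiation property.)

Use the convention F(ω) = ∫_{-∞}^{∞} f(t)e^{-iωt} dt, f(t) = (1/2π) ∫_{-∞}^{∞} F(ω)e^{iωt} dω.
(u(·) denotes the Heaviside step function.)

F[g](ω) = \frac{6 i \omega}{\left(i \omega + 15\right)^{4}}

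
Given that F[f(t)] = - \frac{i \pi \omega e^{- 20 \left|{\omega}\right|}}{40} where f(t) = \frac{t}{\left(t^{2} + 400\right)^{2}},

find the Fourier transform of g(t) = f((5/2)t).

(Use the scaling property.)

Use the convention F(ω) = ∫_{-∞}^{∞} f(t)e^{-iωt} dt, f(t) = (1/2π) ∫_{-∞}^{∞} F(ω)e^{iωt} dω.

F[g](ω) = - \frac{i \pi \omega e^{- 8 \left|{\omega}\right|}}{250}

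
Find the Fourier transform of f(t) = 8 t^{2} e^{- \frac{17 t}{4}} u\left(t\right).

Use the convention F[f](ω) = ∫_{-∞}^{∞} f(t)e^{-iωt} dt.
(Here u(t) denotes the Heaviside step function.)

F(ω) = \frac{1024}{\left(4 i \omega + 17\right)^{3}}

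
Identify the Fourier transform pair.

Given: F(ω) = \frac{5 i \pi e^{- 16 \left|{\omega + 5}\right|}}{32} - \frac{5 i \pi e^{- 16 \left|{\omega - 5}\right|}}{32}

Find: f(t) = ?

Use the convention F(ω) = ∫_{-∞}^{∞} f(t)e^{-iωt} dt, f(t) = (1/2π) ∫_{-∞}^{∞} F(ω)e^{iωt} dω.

f(t) = \frac{5 \sin{\left(5 t \right)}}{t^{2} + 256}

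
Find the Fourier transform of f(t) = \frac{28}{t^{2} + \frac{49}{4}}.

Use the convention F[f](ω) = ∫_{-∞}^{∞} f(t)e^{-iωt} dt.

F(ω) = 8 \pi e^{- \frac{7 \left|{\omega}\right|}{2}}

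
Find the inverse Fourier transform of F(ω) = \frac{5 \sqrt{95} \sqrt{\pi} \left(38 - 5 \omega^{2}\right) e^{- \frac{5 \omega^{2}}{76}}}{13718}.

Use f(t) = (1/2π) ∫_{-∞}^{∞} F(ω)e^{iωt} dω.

f(t) = 2 t^{2} e^{- \frac{19 t^{2}}{5}}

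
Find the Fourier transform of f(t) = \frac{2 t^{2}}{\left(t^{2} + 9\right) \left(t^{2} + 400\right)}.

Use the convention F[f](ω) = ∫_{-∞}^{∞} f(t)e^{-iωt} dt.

F(ω) = \frac{2 \pi \left(20 - 3 e^{17 \left|{\omega}\right|}\right) e^{- 20 \left|{\omega}\right|}}{391}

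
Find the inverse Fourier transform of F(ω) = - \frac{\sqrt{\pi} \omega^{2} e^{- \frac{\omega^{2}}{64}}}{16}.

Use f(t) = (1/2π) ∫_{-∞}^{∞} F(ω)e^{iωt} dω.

f(t) = 4 \left(64 t^{2} - 2\right) e^{- 16 t^{2}}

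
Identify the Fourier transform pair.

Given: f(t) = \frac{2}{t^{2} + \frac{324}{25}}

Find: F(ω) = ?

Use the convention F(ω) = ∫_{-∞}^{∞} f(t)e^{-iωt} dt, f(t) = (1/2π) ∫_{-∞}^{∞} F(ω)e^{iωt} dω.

F(ω) = \frac{5 \pi e^{- \frac{18 \left|{\omega}\right|}{5}}}{9}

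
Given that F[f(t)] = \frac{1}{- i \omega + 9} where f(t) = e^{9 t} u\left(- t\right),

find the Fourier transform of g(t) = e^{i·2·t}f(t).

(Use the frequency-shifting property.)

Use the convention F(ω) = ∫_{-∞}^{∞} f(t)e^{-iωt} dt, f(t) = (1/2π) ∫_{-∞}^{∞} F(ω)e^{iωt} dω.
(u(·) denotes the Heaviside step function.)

F[g](ω) = \frac{i}{\omega - 2 + 9 i}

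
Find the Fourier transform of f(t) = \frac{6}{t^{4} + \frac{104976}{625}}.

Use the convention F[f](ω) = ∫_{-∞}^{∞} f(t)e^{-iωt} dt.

F(ω) = \frac{125 \pi e^{- \frac{9 \sqrt{2} \left|{\omega}\right|}{5}} \sin{\left(\frac{9 \sqrt{2} \left|{\omega}\right|}{5} + \frac{\pi}{4} \right)}}{972}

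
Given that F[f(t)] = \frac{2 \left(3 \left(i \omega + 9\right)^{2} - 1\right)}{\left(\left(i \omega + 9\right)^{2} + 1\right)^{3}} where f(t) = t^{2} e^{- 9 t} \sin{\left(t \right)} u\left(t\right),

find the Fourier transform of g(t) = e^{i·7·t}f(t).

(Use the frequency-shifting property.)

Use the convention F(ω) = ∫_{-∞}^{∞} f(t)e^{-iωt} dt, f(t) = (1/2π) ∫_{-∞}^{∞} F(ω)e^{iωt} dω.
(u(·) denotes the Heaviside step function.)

F[g](ω) = \frac{2 \left(3 \left(i \left(\omega - 7\right) + 9\right)^{2} - 1\right)}{\left(\left(i \left(\omega - 7\right) + 9\right)^{2} + 1\right)^{3}}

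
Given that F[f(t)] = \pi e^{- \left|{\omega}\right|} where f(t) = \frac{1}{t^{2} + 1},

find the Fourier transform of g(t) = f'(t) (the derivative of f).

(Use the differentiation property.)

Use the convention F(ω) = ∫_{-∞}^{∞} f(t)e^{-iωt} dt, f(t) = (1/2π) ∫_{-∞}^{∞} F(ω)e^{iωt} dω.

F[g](ω) = i \pi \omega e^{- \left|{\omega}\right|}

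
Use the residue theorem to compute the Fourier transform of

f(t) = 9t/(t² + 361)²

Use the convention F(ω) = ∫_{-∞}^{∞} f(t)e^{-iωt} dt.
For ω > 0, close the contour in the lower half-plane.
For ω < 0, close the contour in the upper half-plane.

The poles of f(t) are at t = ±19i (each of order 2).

Let g(z) = f(z)e^{-iωz}; for large |z| the factor e^{-iωz} decays in the lower half-plane when ω > 0 and in the upper half-plane when ω < 0.

Case ω > 0 (lower half-plane, clockwise contour ⇒ F(ω) = -2πi·ΣRes):
  Res_{z = - 19 i} g(z) = \frac{9 \omega e^{- 19 \omega}}{76} (pole of order 2)
  F(ω) = -2πi·ΣRes = - \frac{9 i \pi \omega e^{- 19 \omega}}{38}

Case ω < 0 (upper half-plane, counterclockwise contour ⇒ F(ω) = +2πi·ΣRes):
  Res_{z = 19 i} g(z) = - \frac{9 \omega e^{19 \omega}}{76} (pole of order 2)
  F(ω) = 2πi·ΣRes = - \frac{9 i \pi \omega e^{19 \omega}}{38}

Both cases combine into a single formula in |ω|:

F(ω) = - \frac{9 i \pi \omega e^{- 19 \left|{\omega}\right|}}{38}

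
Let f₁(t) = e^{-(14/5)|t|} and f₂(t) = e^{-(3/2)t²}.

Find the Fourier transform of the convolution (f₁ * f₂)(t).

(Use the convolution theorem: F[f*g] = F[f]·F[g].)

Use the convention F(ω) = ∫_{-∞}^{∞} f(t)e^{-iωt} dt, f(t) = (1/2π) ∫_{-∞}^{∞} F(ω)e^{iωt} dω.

F[f₁*f₂](ω) = \frac{140 \sqrt{6} \sqrt{\pi} e^{- \frac{\omega^{2}}{6}}}{3 \left(25 \omega^{2} + 196\right)}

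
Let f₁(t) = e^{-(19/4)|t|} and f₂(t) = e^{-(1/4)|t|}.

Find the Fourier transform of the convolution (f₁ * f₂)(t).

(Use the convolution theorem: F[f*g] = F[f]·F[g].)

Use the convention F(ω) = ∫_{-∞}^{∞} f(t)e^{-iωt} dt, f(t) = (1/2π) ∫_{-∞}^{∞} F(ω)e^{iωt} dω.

F[f₁*f₂](ω) = \frac{1216}{256 \omega^{4} + 5792 \omega^{2} + 361}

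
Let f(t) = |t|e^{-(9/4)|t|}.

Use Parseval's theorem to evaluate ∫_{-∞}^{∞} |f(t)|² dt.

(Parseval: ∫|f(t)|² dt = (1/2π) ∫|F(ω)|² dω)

∫|f(t)|² dt = \frac{32}{729}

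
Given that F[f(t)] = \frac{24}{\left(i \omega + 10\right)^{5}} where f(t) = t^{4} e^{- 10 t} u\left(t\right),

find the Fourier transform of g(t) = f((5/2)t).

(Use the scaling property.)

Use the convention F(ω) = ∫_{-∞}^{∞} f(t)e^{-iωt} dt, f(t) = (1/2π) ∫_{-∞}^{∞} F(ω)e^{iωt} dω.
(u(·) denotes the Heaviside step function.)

F[g](ω) = \frac{1875}{2 \left(i \omega + 25\right)^{5}}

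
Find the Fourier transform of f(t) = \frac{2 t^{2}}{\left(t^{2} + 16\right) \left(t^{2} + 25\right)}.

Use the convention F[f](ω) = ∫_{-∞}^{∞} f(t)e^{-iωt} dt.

F(ω) = \frac{2 \pi \left(5 - 4 e^{\left|{\omega}\right|}\right) e^{- 5 \left|{\omega}\right|}}{9}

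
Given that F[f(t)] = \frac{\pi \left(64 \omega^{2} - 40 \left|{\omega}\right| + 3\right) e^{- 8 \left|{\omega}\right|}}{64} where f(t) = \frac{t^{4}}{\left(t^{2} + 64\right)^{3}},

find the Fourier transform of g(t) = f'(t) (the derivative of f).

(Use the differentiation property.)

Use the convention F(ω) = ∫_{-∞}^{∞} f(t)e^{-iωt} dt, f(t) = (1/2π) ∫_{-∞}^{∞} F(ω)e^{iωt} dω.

F[g](ω) = \frac{i \pi \omega \left(64 \omega^{2} - 40 \left|{\omega}\right| + 3\right) e^{- 8 \left|{\omega}\right|}}{64}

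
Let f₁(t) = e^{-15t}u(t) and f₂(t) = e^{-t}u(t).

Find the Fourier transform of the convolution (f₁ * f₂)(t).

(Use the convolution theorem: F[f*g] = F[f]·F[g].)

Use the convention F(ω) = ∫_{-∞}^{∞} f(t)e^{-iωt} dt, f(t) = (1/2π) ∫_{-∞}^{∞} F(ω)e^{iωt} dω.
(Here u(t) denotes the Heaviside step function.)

F[f₁*f₂](ω) = \frac{1}{\left(i \omega + 1\right) \left(i \omega + 15\right)}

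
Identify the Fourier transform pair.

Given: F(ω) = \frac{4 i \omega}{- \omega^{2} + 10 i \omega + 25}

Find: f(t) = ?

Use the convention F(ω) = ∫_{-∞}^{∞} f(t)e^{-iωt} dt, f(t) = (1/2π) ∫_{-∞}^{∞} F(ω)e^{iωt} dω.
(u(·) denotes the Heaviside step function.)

f(t) = 4 \left(1 - 5 t\right) e^{- 5 t} u\left(t\right)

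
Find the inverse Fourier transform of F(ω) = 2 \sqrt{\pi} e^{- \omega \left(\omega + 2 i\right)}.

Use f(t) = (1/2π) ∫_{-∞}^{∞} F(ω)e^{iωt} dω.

f(t) = e^{- \frac{\left(t - 2\right)^{2}}{4}}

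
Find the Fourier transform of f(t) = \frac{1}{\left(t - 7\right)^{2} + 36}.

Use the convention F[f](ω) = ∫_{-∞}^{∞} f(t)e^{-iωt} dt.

F(ω) = \frac{\pi e^{- 7 i \omega - 6 \left|{\omega}\right|}}{6}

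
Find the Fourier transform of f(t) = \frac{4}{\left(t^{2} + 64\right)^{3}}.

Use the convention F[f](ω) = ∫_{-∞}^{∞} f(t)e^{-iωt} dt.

F(ω) = \frac{\pi \left(64 \omega^{2} + 24 \left|{\omega}\right| + 3\right) e^{- 8 \left|{\omega}\right|}}{65536}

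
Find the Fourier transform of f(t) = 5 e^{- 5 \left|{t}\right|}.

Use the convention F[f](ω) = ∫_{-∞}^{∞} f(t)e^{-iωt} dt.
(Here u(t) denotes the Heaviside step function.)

F(ω) = \frac{50}{\omega^{2} + 25}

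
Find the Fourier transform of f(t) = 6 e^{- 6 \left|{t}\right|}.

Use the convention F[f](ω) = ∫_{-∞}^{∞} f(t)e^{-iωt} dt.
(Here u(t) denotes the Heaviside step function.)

F(ω) = \frac{72}{\omega^{2} + 36}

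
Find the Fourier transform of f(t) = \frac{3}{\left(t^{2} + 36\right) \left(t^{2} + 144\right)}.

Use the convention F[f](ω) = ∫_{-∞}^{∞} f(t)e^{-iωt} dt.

F(ω) = \frac{\pi \left(2 e^{6 \left|{\omega}\right|} - 1\right) e^{- 12 \left|{\omega}\right|}}{432}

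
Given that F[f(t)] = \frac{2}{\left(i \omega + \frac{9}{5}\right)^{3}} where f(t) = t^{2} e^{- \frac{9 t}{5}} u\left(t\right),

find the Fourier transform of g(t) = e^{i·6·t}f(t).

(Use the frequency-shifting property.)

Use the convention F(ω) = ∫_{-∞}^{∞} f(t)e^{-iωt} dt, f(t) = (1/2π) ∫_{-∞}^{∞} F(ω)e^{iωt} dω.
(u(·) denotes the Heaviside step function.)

F[g](ω) = \frac{250}{\left(5 i \left(\omega - 6\right) + 9\right)^{3}}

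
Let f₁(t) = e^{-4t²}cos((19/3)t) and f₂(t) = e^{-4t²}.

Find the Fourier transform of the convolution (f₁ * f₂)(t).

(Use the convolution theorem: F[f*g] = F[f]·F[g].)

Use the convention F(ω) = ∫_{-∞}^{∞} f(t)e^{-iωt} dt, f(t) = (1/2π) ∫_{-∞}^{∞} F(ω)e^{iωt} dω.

F[f₁*f₂](ω) = \frac{\pi \left(e^{\frac{19 \omega}{12}} + 1\right) e^{- \frac{\omega^{2}}{8} - \frac{19 \omega}{24} - \frac{361}{144}}}{8}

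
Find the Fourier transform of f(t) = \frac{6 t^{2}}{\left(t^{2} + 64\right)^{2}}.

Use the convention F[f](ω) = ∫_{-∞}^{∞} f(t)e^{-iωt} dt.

F(ω) = \frac{3 \pi \left(1 - 8 \left|{\omega}\right|\right) e^{- 8 \left|{\omega}\right|}}{8}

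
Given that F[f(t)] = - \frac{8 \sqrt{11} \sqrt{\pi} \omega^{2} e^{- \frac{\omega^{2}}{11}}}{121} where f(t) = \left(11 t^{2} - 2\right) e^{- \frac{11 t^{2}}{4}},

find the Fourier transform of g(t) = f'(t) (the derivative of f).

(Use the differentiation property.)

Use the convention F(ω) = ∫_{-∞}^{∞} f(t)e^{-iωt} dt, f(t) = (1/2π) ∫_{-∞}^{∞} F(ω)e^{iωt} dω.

F[g](ω) = - \frac{8 \sqrt{11} i \sqrt{\pi} \omega^{3} e^{- \frac{\omega^{2}}{11}}}{121}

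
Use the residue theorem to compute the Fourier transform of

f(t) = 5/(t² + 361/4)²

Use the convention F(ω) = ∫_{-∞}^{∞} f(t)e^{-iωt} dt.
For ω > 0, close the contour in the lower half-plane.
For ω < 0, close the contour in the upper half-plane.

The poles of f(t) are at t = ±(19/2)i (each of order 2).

Let g(z) = f(z)e^{-iωz}; for large |z| the factor e^{-iωz} decays in the lower half-plane when ω > 0 and in the upper half-plane when ω < 0.

Case ω > 0 (lower half-plane, clockwise contour ⇒ F(ω) = -2πi·ΣRes):
  Res_{z = - \frac{19 i}{2}} g(z) = \frac{5 i \left(19 \omega + 2\right) e^{- \frac{19 \omega}{2}}}{6859} (pole of order 2)
  F(ω) = -2πi·ΣRes = \frac{10 \pi \left(19 \omega + 2\right) e^{- \frac{19 \omega}{2}}}{6859}

Case ω < 0 (upper half-plane, counterclockwise contour ⇒ F(ω) = +2πi·ΣRes):
  Res_{z = \frac{19 i}{2}} g(z) = \frac{5 i \left(19 \omega - 2\right) e^{\frac{19 \omega}{2}}}{6859} (pole of order 2)
  F(ω) = 2πi·ΣRes = \frac{10 \pi \left(2 - 19 \omega\right) e^{\frac{19 \omega}{2}}}{6859}

Both cases combine into a single formula in |ω|:

F(ω) = \frac{10 \pi \left(19 \left|{\omega}\right| + 2\right) e^{- \frac{19 \left|{\omega}\right|}{2}}}{6859}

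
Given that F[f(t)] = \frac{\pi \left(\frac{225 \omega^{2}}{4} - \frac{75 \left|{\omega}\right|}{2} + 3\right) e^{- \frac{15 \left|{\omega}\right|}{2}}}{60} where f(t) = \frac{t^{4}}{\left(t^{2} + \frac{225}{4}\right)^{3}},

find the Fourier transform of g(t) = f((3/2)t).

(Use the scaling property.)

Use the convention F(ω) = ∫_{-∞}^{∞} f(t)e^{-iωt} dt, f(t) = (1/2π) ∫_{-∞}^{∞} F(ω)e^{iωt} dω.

F[g](ω) = \frac{\pi \left(25 \omega^{2} - 25 \left|{\omega}\right| + 3\right) e^{- 5 \left|{\omega}\right|}}{90}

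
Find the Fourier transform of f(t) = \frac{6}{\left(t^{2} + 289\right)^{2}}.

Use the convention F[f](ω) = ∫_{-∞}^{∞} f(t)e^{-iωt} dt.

F(ω) = \frac{3 \pi \left(17 \left|{\omega}\right| + 1\right) e^{- 17 \left|{\omega}\right|}}{4913}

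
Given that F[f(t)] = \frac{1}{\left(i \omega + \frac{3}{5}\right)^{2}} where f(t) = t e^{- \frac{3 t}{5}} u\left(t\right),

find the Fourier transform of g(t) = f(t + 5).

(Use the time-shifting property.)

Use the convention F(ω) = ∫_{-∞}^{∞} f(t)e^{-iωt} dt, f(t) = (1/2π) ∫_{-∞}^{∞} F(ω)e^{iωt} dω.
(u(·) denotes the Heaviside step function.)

F[g](ω) = \frac{25 e^{5 i \omega}}{\left(5 i \omega + 3\right)^{2}}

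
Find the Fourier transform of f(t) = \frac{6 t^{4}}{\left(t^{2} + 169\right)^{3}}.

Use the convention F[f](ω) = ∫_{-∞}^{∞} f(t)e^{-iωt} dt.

F(ω) = \frac{3 \pi \left(169 \omega^{2} - 65 \left|{\omega}\right| + 3\right) e^{- 13 \left|{\omega}\right|}}{52}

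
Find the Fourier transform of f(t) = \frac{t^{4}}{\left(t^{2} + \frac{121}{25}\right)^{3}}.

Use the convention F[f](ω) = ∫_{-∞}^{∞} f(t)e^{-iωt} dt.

F(ω) = \frac{\pi \left(121 \omega^{2} - 275 \left|{\omega}\right| + 75\right) e^{- \frac{11 \left|{\omega}\right|}{5}}}{440}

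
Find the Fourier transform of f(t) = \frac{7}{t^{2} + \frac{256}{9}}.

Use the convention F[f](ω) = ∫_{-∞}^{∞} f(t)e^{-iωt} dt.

F(ω) = \frac{21 \pi e^{- \frac{16 \left|{\omega}\right|}{3}}}{16}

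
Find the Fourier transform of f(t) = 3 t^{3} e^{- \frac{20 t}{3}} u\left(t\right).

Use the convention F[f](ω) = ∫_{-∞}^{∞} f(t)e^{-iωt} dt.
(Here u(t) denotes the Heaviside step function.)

F(ω) = \frac{1458}{\left(3 i \omega + 20\right)^{4}}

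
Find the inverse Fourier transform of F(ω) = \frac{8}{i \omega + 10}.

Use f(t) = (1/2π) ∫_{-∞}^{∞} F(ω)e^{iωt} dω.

f(t) = 8 e^{- 10 t} u\left(t\right)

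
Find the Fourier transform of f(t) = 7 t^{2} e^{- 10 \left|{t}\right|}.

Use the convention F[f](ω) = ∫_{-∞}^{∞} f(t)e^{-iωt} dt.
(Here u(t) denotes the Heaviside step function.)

F(ω) = \frac{280 \left(100 - 3 \omega^{2}\right)}{\left(\omega^{2} + 100\right)^{3}}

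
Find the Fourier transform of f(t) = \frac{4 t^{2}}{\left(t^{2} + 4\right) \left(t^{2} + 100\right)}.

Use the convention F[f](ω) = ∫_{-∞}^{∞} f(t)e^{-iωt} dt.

F(ω) = \frac{\pi \left(5 - e^{8 \left|{\omega}\right|}\right) e^{- 10 \left|{\omega}\right|}}{12}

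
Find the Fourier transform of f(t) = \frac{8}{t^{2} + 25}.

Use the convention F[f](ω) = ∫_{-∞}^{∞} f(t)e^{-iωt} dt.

F(ω) = \frac{8 \pi e^{- 5 \left|{\omega}\right|}}{5}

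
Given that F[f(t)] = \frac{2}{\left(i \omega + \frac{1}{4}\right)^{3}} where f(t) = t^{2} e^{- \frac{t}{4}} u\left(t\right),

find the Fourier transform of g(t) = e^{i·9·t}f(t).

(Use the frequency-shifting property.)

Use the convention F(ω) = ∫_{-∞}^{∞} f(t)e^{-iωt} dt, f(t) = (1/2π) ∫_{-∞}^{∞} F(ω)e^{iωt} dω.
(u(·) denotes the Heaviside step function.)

F[g](ω) = \frac{128}{\left(4 i \left(\omega - 9\right) + 1\right)^{3}}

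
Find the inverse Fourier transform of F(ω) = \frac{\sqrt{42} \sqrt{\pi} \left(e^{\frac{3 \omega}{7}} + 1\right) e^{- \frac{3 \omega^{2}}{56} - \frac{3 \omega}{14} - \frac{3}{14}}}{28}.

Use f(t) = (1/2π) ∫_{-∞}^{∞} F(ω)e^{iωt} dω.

f(t) = e^{- \frac{14 t^{2}}{3}} \cos{\left(2 t \right)}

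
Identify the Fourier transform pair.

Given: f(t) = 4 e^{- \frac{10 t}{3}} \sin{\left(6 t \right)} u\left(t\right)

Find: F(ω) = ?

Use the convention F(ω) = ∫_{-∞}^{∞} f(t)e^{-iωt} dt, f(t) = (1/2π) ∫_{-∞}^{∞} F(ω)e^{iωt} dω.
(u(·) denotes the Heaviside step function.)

F(ω) = \frac{216}{\left(3 i \omega + 10\right)^{2} + 324}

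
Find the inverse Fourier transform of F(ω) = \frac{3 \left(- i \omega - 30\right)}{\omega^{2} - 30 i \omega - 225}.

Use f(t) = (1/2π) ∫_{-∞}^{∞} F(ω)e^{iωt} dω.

f(t) = 3 \left(15 t + 1\right) e^{- 15 t} u\left(t\right)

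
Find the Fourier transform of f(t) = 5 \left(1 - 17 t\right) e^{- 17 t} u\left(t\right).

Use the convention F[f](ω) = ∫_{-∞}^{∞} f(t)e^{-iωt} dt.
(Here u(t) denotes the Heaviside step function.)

F(ω) = \frac{5 i \omega}{- \omega^{2} + 34 i \omega + 289}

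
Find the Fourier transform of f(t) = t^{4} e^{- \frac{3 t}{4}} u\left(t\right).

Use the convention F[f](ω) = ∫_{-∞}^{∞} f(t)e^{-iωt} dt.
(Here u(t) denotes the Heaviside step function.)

F(ω) = \frac{24576}{\left(4 i \omega + 3\right)^{5}}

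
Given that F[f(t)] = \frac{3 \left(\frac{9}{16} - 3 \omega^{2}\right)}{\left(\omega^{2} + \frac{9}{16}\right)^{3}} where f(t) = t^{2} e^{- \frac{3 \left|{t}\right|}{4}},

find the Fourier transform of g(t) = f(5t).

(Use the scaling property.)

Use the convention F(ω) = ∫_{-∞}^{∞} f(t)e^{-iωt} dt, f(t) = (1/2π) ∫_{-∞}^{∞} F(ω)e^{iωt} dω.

F[g](ω) = \frac{288000 \left(75 - 16 \omega^{2}\right)}{\left(16 \omega^{2} + 225\right)^{3}}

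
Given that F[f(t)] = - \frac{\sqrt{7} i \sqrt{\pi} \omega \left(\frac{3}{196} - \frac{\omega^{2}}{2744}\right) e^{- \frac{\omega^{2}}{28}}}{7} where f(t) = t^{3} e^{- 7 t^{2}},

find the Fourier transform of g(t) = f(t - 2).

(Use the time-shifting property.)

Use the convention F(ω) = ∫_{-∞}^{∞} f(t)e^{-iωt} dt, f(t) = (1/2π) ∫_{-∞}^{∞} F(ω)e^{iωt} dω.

F[g](ω) = \frac{\sqrt{7} i \sqrt{\pi} \omega \left(\omega^{2} - 42\right) e^{- \frac{\omega \left(\omega + 56 i\right)}{28}}}{19208}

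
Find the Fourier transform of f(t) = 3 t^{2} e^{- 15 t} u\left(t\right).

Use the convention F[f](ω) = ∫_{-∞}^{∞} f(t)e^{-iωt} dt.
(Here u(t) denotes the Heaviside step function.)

F(ω) = \frac{6}{\left(i \omega + 15\right)^{3}}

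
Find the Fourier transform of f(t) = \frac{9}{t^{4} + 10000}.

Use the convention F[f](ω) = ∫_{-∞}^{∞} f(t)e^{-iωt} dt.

F(ω) = \frac{9 \pi e^{- 5 \sqrt{2} \left|{\omega}\right|} \sin{\left(5 \sqrt{2} \left|{\omega}\right| + \frac{\pi}{4} \right)}}{1000}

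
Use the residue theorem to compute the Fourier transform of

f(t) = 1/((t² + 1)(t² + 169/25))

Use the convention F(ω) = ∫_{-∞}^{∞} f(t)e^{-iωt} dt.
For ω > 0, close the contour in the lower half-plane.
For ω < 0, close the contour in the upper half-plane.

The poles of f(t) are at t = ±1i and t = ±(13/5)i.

Let g(z) = f(z)e^{-iωz}; for large |z| the factor e^{-iωz} decays in the lower half-plane when ω > 0 and in the upper half-plane when ω < 0.

Case ω > 0 (lower half-plane, clockwise contour ⇒ F(ω) = -2πi·ΣRes):
  Res_{z = - i} g(z) = \frac{25 i e^{- \omega}}{288}
  Res_{z = - \frac{13 i}{5}} g(z) = - \frac{125 i e^{- \frac{13 \omega}{5}}}{3744}
  F(ω) = -2πi·ΣRes = \frac{25 \pi e^{- \omega}}{144} - \frac{125 \pi e^{- \frac{13 \omega}{5}}}{1872}

Case ω < 0 (upper half-plane, counterclockwise contour ⇒ F(ω) = +2πi·ΣRes):
  Res_{z = i} g(z) = - \frac{25 i e^{\omega}}{288}
  Res_{z = \frac{13 i}{5}} g(z) = \frac{125 i e^{\frac{13 \omega}{5}}}{3744}
  F(ω) = 2πi·ΣRes = \frac{25 \pi \left(- 5 e^{\frac{13 \omega}{5}} + 13 e^{\omega}\right)}{1872}

Both cases combine into a single formula in |ω|:

F(ω) = \frac{25 \pi e^{- \left|{\omega}\right|}}{144} - \frac{125 \pi e^{- \frac{13 \left|{\omega}\right|}{5}}}{1872}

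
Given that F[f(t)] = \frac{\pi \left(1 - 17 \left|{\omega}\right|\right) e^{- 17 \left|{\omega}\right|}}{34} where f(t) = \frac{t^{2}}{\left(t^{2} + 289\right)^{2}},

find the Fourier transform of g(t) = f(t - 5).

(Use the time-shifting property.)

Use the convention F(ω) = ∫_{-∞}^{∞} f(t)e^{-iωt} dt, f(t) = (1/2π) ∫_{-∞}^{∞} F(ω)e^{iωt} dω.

F[g](ω) = \frac{\pi \left(1 - 17 \left|{\omega}\right|\right) e^{- 5 i \omega - 17 \left|{\omega}\right|}}{34}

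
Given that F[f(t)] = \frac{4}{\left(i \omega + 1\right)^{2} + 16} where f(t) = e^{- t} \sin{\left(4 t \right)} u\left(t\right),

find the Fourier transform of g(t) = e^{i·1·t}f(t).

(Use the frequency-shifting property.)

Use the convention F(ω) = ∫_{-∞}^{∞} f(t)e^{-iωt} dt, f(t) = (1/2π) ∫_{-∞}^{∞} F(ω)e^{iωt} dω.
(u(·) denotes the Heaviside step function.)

F[g](ω) = \frac{4}{\left(i \left(\omega - 1\right) + 1\right)^{2} + 16}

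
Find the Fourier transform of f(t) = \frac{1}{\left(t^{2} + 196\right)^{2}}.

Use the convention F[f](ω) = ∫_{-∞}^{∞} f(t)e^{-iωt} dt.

F(ω) = \frac{\pi \left(14 \left|{\omega}\right| + 1\right) e^{- 14 \left|{\omega}\right|}}{5488}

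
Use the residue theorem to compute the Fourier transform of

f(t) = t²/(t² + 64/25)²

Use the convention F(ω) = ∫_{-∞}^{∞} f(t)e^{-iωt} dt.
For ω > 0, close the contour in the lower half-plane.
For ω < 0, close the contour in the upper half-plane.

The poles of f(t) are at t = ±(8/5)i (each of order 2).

Let g(z) = f(z)e^{-iωz}; for large |z| the factor e^{-iωz} decays in the lower half-plane when ω > 0 and in the upper half-plane when ω < 0.

Case ω > 0 (lower half-plane, clockwise contour ⇒ F(ω) = -2πi·ΣRes):
  Res_{z = - \frac{8 i}{5}} g(z) = \frac{i \left(5 - 8 \omega\right) e^{- \frac{8 \omega}{5}}}{32} (pole of order 2)
  F(ω) = -2πi·ΣRes = \frac{\pi \left(5 - 8 \omega\right) e^{- \frac{8 \omega}{5}}}{16}

Case ω < 0 (upper half-plane, counterclockwise contour ⇒ F(ω) = +2πi·ΣRes):
  Res_{z = \frac{8 i}{5}} g(z) = \frac{i \left(- 8 \omega - 5\right) e^{\frac{8 \omega}{5}}}{32} (pole of order 2)
  F(ω) = 2πi·ΣRes = \frac{\pi \left(8 \omega + 5\right) e^{\frac{8 \omega}{5}}}{16}

Both cases combine into a single formula in |ω|:

F(ω) = \frac{\pi \left(5 - 8 \left|{\omega}\right|\right) e^{- \frac{8 \left|{\omega}\right|}{5}}}{16}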